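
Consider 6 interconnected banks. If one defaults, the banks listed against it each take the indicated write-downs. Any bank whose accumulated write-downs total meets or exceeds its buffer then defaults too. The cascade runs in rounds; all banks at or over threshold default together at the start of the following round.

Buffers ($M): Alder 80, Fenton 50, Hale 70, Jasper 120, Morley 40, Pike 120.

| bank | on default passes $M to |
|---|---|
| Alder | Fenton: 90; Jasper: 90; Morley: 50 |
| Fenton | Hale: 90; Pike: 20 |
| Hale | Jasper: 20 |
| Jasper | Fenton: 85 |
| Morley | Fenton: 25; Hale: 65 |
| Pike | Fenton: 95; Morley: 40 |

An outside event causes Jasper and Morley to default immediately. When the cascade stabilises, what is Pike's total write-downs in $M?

Round 1 — Jasper, Morley default (initial).
  Fenton: +85+25 → 110 ≥ 50
  Hale: +65 → 65 < 70
Round 2 — Fenton defaults.
  Hale: +90 → 155 ≥ 70
  Pike: +20 → 20 < 120
Round 3 — Hale defaults.
No further defaults.

20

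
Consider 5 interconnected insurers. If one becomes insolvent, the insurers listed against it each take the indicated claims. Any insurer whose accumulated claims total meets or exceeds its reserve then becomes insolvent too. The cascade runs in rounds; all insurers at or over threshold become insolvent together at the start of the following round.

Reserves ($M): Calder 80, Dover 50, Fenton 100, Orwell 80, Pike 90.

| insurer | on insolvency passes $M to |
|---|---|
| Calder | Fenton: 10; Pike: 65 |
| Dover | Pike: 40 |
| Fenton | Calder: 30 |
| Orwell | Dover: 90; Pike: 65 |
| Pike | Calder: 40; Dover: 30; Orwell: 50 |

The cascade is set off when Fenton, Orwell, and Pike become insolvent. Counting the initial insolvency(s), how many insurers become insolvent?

4

Round 1 — Fenton, Orwell, Pike become insolvent (initial).
  Calder: +30+40 → 70 < 80
  Dover: +90+30 → 120 ≥ 50
Round 2 — Dover becomes insolvent.
No further insolvencies.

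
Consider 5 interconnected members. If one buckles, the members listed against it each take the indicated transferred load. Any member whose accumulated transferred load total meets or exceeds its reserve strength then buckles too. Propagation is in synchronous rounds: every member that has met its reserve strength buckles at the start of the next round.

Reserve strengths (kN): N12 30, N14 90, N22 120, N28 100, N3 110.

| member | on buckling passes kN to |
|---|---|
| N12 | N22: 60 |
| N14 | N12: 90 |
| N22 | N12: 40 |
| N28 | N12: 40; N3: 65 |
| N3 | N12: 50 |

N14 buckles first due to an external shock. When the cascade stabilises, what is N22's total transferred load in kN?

60

Round 1 — N14 buckles (initial).
  N12: +90 → 90 ≥ 30
Round 2 — N12 buckles.
  N22: +60 → 60 < 120
No further bucklings.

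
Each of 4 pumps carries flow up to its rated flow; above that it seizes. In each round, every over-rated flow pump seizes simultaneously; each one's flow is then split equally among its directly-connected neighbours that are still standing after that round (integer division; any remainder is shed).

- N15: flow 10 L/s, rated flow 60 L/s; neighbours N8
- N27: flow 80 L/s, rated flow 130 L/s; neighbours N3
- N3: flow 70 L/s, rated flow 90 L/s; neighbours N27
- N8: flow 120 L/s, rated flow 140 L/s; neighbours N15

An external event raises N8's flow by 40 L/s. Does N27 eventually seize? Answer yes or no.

no

Round 1 — N8 at 160 > 140. N8 seizes.
  N8 sheds 160 L/s to N15: 160 each.
    N15: 10+160 = 170 > 60
Round 2 — N15 seizes.
  N15 sheds 170 L/s: no online neighbours, lost.
No further seizures.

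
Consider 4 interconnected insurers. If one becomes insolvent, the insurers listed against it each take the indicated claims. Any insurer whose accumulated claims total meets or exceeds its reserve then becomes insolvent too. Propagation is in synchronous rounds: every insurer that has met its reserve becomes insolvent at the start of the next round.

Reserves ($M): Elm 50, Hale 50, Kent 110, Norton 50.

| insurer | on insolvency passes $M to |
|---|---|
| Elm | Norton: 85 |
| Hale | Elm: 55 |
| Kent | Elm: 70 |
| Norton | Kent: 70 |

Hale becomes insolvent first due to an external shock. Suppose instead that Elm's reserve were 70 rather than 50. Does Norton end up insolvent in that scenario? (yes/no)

no

With Elm's reserve at 70:
Round 1 — Hale becomes insolvent (initial).
  Elm: +55 → 55 < 70
No further insolvencies.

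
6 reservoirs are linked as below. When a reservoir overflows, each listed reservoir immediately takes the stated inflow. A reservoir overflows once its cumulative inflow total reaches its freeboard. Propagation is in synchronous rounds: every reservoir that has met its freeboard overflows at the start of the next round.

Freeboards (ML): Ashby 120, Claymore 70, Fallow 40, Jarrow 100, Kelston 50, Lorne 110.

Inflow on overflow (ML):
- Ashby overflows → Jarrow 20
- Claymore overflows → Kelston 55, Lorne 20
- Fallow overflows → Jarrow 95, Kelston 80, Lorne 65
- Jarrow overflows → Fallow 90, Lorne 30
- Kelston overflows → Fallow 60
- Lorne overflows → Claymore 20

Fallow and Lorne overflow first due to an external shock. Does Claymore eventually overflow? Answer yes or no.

no

Round 1 — Fallow, Lorne overflow (initial).
  Claymore: +20 → 20 < 70
  Jarrow: +95 → 95 < 100
  Kelston: +80 → 80 ≥ 50
Round 2 — Kelston overflows.
No further overflows.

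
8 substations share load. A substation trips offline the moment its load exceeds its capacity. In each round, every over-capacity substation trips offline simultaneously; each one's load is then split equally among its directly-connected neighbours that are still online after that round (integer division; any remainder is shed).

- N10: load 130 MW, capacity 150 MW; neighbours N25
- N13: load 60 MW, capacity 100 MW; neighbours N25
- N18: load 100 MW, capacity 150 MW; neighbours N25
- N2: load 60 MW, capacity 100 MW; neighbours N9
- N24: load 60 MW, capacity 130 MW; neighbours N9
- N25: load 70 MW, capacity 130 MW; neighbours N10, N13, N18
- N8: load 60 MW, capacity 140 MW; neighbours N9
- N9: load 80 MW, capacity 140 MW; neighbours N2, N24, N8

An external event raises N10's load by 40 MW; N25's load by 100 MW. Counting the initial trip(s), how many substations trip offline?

4

Round 1 — N10 at 170 > 150; N25 at 170 > 130. N10, N25 trip offline.
  N10 sheds 170 MW: no online neighbours, lost.
  N25 sheds 170 MW to N13, N18: 85 each.
    N13: 60+85 = 145 > 100
    N18: 100+85 = 185 > 150
Round 2 — N13, N18 trip offline.
  N13 sheds 145 MW: no online neighbours, lost.
  N18 sheds 185 MW: no online neighbours, lost.
No further trips.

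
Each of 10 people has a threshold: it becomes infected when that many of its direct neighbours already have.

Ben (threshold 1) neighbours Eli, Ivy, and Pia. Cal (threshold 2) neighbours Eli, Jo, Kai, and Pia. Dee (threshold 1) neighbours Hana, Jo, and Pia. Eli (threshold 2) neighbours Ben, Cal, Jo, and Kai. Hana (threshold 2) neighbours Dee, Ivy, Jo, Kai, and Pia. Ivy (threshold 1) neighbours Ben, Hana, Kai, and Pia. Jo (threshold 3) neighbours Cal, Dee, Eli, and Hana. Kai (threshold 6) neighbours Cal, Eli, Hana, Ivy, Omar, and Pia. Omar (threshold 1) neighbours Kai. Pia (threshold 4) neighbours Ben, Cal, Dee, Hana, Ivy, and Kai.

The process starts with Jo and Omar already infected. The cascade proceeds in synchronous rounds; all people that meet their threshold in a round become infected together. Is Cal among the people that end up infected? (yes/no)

Round 1 — Jo, Omar become infected (initial).
Round 2 — checking thresholds:
  Cal: 1 of 4 neighbours < 2, holds.
  Dee: 1 of 3 neighbours ≥ 1, becomes infected.
  Eli: 1 of 4 neighbours < 2, holds.
  Hana: 1 of 5 neighbours < 2, holds.
  Kai: 1 of 6 neighbours < 6, holds.
Round 3 — checking thresholds:
  Cal: 1 of 4 neighbours < 2, holds.
  Eli: 1 of 4 neighbours < 2, holds.
  Hana: 2 of 5 neighbours ≥ 2, becomes infected.
  Kai: 1 of 6 neighbours < 6, holds.
  Pia: 1 of 6 neighbours < 4, holds.
Round 4 — checking thresholds:
  Cal: 1 of 4 neighbours < 2, holds.
  Eli: 1 of 4 neighbours < 2, holds.
  Ivy: 1 of 4 neighbours ≥ 1, becomes infected.
  Kai: 2 of 6 neighbours < 6, holds.
  Pia: 2 of 6 neighbours < 4, holds.
Round 5 — checking thresholds:
  Ben: 1 of 3 neighbours ≥ 1, becomes infected.
  Cal: 1 of 4 neighbours < 2, holds.
  Eli: 1 of 4 neighbours < 2, holds.
  Kai: 3 of 6 neighbours < 6, holds.
  Pia: 3 of 6 neighbours < 4, holds.
Round 6 — checking thresholds:
  Cal: 1 of 4 neighbours < 2, holds.
  Eli: 2 of 4 neighbours ≥ 2, becomes infected.
  Kai: 3 of 6 neighbours < 6, holds.
  Pia: 4 of 6 neighbours ≥ 4, becomes infected.
Round 7 — checking thresholds:
  Cal: 3 of 4 neighbours ≥ 2, becomes infected.
  Kai: 5 of 6 neighbours < 6, holds.
Round 8 — checking thresholds:
  Kai: 6 of 6 neighbours ≥ 6, becomes infected.
Round 9 — no new infections; cascade stops.

yes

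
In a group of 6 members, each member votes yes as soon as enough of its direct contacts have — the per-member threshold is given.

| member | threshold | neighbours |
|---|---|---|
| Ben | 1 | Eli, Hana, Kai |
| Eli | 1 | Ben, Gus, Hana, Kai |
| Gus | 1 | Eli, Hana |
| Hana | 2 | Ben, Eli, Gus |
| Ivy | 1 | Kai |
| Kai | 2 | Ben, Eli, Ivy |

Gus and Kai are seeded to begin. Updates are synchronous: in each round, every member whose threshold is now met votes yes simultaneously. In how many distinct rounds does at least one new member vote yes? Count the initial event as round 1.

3

Round 1 — Gus, Kai vote yes (initial).
Round 2 — checking thresholds:
  Ben: 1 of 3 neighbours ≥ 1, votes yes.
  Eli: 2 of 4 neighbours ≥ 1, votes yes.
  Hana: 1 of 3 neighbours < 2, holds.
  Ivy: 1 of 1 neighbours ≥ 1, votes yes.
Round 3 — checking thresholds:
  Hana: 3 of 3 neighbours ≥ 2, votes yes.
Round 4 — no new yes votes; cascade stops.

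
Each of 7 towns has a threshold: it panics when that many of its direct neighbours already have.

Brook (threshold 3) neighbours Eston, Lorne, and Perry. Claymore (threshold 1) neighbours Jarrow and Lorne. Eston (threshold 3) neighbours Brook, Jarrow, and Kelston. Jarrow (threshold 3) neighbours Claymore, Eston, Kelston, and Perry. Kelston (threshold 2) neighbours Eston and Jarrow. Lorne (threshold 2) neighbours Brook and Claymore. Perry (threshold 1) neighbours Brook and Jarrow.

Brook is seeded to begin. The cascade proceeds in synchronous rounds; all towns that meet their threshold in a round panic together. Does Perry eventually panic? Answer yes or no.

Round 1 — Brook panics (initial).
Round 2 — checking thresholds:
  Eston: 1 of 3 neighbours < 3, below threshold.
  Lorne: 1 of 2 neighbours < 2, below threshold.
  Perry: 1 of 2 neighbours ≥ 1, panics.
Round 3 — no new panics; cascade stops.

yes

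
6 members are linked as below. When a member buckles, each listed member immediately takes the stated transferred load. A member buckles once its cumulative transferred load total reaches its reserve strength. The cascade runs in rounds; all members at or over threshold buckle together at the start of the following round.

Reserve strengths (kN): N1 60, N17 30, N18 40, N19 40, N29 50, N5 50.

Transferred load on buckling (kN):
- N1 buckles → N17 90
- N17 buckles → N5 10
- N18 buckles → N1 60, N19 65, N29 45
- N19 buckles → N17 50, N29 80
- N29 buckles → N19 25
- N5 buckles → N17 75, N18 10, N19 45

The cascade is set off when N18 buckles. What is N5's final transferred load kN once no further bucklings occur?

Round 1 — N18 buckles (initial).
  N1: +60 → 60 ≥ 60
  N19: +65 → 65 ≥ 40
  N29: +45 → 45 < 50
Round 2 — N1, N19 buckle.
  N17: +90+50 → 140 ≥ 30
  N29: +80 → 125 ≥ 50
Round 3 — N17, N29 buckle.
  N5: +10 → 10 < 50
No further bucklings.

10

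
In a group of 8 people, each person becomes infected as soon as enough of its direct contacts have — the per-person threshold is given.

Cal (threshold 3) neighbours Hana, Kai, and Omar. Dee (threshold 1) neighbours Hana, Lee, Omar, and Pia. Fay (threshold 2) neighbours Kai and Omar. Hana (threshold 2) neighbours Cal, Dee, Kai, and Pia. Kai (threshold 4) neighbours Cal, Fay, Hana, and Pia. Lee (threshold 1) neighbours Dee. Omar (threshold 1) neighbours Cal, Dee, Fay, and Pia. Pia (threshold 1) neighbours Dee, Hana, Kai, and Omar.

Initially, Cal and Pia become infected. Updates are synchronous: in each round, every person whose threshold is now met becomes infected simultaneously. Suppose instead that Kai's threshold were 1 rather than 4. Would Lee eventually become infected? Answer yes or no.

With Kai's threshold at 1:
Round 1 — Cal, Pia become infected (initial).
Round 2 — checking thresholds:
  Dee: 1 of 4 neighbours ≥ 1, becomes infected.
  Hana: 2 of 4 neighbours ≥ 2, becomes infected.
  Kai: 2 of 4 neighbours ≥ 1, becomes infected.
  Omar: 2 of 4 neighbours ≥ 1, becomes infected.
Round 3 — checking thresholds:
  Fay: 2 of 2 neighbours ≥ 2, becomes infected.
  Lee: 1 of 1 neighbours ≥ 1, becomes infected.
Round 4 — no new infections; cascade stops.

yes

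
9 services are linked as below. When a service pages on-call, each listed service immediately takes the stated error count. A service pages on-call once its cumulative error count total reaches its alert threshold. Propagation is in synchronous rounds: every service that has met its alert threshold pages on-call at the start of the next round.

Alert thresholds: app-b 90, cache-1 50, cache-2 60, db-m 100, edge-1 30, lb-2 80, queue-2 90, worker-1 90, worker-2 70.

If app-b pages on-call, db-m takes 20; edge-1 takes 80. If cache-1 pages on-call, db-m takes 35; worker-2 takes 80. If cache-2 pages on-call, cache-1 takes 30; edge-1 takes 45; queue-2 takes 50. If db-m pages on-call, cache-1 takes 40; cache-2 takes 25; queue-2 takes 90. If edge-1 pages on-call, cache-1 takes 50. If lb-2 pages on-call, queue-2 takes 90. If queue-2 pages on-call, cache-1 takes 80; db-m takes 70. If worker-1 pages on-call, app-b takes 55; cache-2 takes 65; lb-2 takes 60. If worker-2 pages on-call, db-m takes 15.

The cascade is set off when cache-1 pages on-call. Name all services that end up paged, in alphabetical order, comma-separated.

cache-1, worker-2

Round 1 — cache-1 pages on-call (initial).
  db-m: +35 → 35 < 100
  worker-2: +80 → 80 ≥ 70
Round 2 — worker-2 pages on-call.
  db-m: +15 → 50 < 100
No further pages.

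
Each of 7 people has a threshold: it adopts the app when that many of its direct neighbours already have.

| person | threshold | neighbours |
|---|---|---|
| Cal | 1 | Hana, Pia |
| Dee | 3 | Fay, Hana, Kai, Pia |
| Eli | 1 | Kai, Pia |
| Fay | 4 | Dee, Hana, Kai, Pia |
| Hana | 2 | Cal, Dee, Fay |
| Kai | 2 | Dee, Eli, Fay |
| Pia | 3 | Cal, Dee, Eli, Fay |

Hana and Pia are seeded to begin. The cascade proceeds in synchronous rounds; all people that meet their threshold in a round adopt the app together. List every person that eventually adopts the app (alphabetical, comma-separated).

Cal, Eli, Hana, Pia

Round 1 — Hana, Pia adopt the app (initial).
Round 2 — checking thresholds:
  Cal: 2 of 2 neighbours ≥ 1, adopts the app.
  Dee: 2 of 4 neighbours < 3, not yet.
  Eli: 1 of 2 neighbours ≥ 1, adopts the app.
  Fay: 2 of 4 neighbours < 4, not yet.
Round 3 — no new adoptions; cascade stops.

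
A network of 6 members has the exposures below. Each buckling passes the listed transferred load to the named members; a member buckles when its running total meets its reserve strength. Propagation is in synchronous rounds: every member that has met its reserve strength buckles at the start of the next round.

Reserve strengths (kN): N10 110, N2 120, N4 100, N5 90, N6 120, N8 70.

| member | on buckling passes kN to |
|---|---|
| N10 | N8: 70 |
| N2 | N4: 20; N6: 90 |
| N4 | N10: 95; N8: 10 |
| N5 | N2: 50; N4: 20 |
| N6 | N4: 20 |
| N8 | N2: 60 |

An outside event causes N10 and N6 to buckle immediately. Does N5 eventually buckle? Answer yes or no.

Round 1 — N10, N6 buckle (initial).
  N4: +20 → 20 < 100
  N8: +70 → 70 ≥ 70
Round 2 — N8 buckles.
  N2: +60 → 60 < 120
No further bucklings.

no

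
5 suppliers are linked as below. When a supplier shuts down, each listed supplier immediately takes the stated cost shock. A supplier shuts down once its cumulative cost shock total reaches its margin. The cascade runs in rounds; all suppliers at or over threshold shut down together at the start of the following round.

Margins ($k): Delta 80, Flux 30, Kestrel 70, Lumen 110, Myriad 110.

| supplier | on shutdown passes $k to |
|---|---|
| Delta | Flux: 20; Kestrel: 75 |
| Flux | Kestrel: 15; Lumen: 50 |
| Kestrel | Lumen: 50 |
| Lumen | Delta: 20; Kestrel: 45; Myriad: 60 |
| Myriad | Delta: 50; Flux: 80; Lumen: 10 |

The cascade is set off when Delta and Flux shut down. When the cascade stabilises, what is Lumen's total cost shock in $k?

100

Round 1 — Delta, Flux shut down (initial).
  Kestrel: +75+15 → 90 ≥ 70
  Lumen: +50 → 50 < 110
Round 2 — Kestrel shuts down.
  Lumen: +50 → 100 < 110
No further shutdowns.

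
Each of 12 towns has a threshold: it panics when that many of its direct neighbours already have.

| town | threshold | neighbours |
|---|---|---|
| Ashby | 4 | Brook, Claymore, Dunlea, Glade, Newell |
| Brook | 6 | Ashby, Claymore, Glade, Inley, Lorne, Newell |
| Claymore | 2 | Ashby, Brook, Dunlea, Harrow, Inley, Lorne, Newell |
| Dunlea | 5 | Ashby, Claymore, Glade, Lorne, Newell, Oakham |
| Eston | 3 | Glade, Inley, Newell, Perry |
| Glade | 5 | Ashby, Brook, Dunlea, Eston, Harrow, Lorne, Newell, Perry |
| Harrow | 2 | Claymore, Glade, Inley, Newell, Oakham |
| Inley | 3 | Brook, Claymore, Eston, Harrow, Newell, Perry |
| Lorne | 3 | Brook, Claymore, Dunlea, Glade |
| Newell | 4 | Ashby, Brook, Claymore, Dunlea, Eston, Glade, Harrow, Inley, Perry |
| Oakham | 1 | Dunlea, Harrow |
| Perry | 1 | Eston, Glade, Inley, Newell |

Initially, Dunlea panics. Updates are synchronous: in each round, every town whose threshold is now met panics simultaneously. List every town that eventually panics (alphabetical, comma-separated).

Round 1 — Dunlea panics (initial).
Round 2 — checking thresholds:
  Ashby: 1 of 5 neighbours < 4, below threshold.
  Claymore: 1 of 7 neighbours < 2, below threshold.
  Glade: 1 of 8 neighbours < 5, below threshold.
  Lorne: 1 of 4 neighbours < 3, below threshold.
  Newell: 1 of 9 neighbours < 4, below threshold.
  Oakham: 1 of 2 neighbours ≥ 1, panics.
Round 3 — no new panics; cascade stops.

Dunlea, Oakham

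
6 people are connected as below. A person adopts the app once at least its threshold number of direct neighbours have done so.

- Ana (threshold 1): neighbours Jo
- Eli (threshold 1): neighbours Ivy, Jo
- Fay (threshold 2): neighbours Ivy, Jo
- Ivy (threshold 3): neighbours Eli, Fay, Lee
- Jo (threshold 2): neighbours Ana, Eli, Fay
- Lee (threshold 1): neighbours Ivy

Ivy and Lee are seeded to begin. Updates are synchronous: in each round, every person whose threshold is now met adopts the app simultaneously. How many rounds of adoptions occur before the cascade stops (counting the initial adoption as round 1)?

Round 1 — Ivy, Lee adopt the app (initial).
Round 2 — checking thresholds:
  Eli: 1 of 2 neighbours ≥ 1, adopts the app.
  Fay: 1 of 2 neighbours < 2, below threshold.
Round 3 — no new adoptions; cascade stops.

2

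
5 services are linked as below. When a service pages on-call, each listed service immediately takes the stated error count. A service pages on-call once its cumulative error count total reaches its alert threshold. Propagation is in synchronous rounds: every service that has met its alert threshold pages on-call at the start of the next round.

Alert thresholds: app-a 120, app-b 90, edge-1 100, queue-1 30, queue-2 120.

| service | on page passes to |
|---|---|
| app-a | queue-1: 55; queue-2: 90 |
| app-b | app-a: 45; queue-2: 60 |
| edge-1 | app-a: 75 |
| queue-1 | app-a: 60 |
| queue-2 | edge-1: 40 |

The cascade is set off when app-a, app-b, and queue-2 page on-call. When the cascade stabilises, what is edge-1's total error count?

40

Round 1 — app-a, app-b, queue-2 page on-call (initial).
  edge-1: +40 → 40 < 100
  queue-1: +55 → 55 ≥ 30
Round 2 — queue-1 pages on-call.
No further pages.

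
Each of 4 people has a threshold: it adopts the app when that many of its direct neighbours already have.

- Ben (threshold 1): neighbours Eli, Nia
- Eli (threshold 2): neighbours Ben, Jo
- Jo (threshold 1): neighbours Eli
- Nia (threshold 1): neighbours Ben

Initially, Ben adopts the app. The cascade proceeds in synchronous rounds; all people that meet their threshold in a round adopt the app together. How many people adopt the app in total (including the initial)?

Round 1 — Ben adopts the app (initial).
Round 2 — checking thresholds:
  Eli: 1 of 2 neighbours < 2, not yet.
  Nia: 1 of 1 neighbours ≥ 1, adopts the app.
Round 3 — no new adoptions; cascade stops.

2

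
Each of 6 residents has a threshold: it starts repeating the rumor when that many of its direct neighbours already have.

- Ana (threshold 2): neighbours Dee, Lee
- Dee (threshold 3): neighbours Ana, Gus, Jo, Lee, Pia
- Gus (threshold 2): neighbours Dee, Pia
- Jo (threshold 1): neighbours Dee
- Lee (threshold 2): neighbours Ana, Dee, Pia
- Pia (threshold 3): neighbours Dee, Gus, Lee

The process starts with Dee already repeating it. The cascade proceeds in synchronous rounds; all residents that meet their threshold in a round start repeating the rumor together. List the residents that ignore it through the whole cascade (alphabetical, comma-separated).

Round 1 — Dee starts repeating the rumor (initial).
Round 2 — checking thresholds:
  Ana: 1 of 2 neighbours < 2, holds.
  Gus: 1 of 2 neighbours < 2, holds.
  Jo: 1 of 1 neighbours ≥ 1, starts repeating the rumor.
  Lee: 1 of 3 neighbours < 2, holds.
  Pia: 1 of 3 neighbours < 3, holds.
Round 3 — no new spreads; cascade stops.

Ana, Gus, Lee, Pia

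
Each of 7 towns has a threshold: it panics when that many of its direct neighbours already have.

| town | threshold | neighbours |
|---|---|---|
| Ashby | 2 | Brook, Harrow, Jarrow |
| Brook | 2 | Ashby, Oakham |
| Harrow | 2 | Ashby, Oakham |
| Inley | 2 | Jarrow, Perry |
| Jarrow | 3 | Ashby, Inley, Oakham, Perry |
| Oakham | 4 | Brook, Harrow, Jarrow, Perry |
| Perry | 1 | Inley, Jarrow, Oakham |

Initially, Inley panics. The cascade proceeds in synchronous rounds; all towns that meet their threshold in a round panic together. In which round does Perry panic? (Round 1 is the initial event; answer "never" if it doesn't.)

2

Round 1 — Inley panics (initial).
Round 2 — checking thresholds:
  Jarrow: 1 of 4 neighbours < 3, holds.
  Perry: 1 of 3 neighbours ≥ 1, panics.
Round 3 — no new panics; cascade stops.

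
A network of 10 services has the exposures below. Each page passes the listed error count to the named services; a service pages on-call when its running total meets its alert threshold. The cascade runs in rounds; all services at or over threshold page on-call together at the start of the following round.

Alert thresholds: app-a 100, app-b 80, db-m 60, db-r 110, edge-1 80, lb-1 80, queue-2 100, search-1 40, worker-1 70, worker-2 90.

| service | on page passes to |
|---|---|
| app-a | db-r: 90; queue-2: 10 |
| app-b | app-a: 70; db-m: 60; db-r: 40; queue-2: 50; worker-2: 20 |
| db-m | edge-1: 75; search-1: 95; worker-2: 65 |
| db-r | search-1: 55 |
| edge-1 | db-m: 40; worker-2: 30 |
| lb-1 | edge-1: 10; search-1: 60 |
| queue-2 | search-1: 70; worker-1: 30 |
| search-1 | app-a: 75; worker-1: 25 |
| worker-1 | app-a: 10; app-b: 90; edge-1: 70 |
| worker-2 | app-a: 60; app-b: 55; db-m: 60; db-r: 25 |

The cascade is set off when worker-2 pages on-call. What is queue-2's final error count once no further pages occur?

10

Round 1 — worker-2 pages on-call (initial).
  app-a: +60 → 60 < 100
  app-b: +55 → 55 < 80
  db-m: +60 → 60 ≥ 60
  db-r: +25 → 25 < 110
Round 2 — db-m pages on-call.
  edge-1: +75 → 75 < 80
  search-1: +95 → 95 ≥ 40
Round 3 — search-1 pages on-call.
  app-a: +75 → 135 ≥ 100
  worker-1: +25 → 25 < 70
Round 4 — app-a pages on-call.
  db-r: +90 → 115 ≥ 110
  queue-2: +10 → 10 < 100
Round 5 — db-r pages on-call.
No further pages.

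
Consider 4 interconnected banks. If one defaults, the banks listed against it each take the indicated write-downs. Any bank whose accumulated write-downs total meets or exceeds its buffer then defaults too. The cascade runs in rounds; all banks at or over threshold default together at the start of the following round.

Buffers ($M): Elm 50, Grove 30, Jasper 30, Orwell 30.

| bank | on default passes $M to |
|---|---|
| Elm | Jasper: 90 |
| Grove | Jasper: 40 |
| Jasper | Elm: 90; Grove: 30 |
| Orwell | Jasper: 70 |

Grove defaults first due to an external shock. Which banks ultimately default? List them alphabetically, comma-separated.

Round 1 — Grove defaults (initial).
  Jasper: +40 → 40 ≥ 30
Round 2 — Jasper defaults.
  Elm: +90 → 90 ≥ 50
Round 3 — Elm defaults.
No further defaults.

Elm, Grove, Jasper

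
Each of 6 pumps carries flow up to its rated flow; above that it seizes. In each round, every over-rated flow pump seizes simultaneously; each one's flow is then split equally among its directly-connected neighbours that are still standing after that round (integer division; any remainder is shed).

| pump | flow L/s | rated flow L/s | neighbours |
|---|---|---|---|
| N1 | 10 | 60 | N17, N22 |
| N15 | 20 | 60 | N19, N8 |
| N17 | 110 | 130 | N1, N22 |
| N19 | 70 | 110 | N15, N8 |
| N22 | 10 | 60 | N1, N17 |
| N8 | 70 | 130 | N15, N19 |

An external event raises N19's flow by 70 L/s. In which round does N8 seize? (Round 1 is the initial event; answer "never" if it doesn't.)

2

Round 1 — N19 at 140 > 110. N19 seizes.
  N19 sheds 140 L/s to N15, N8: 70 each.
    N15: 20+70 = 90 > 60
    N8: 70+70 = 140 > 130
Round 2 — N15, N8 seize.
  N15 sheds 90 L/s: no online neighbours, lost.
  N8 sheds 140 L/s: no online neighbours, lost.
No further seizures.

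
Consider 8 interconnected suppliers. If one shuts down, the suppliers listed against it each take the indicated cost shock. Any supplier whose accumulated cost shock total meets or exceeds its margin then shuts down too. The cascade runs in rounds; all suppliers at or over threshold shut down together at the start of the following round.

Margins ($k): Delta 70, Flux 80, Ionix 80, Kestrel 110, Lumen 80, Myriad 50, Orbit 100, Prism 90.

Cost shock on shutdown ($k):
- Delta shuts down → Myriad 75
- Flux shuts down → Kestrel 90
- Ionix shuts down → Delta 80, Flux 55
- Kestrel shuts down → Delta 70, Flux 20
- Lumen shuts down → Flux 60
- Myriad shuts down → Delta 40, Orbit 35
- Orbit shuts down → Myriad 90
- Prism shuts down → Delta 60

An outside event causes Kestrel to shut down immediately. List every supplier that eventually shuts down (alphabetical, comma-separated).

Round 1 — Kestrel shuts down (initial).
  Delta: +70 → 70 ≥ 70
  Flux: +20 → 20 < 80
Round 2 — Delta shuts down.
  Myriad: +75 → 75 ≥ 50
Round 3 — Myriad shuts down.
  Orbit: +35 → 35 < 100
No further shutdowns.

Delta, Kestrel, Myriad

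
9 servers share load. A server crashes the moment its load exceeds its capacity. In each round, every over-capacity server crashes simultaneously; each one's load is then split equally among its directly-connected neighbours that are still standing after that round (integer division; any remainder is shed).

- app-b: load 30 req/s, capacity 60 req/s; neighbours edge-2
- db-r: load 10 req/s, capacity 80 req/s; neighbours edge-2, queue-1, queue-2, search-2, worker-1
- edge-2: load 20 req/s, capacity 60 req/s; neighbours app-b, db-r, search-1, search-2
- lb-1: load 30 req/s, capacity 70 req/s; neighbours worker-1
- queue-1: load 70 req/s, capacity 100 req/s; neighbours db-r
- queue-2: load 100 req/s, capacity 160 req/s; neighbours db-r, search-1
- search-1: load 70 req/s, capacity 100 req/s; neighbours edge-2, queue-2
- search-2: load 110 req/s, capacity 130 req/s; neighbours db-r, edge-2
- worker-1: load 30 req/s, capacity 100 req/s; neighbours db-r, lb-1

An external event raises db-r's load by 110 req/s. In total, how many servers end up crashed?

6

Round 1 — db-r at 120 > 80. db-r crashes.
  db-r sheds 120 req/s to edge-2, queue-1, queue-2, search-2, worker-1: 24 each.
    edge-2: 20+24 = 44 ≤ 60
    queue-1: 70+24 = 94 ≤ 100
    queue-2: 100+24 = 124 ≤ 160
    search-2: 110+24 = 134 > 130
    worker-1: 30+24 = 54 ≤ 100
Round 2 — search-2 crashes.
  search-2 sheds 134 req/s to edge-2: 134 each.
    edge-2: 44+134 = 178 > 60
Round 3 — edge-2 crashes.
  edge-2 sheds 178 req/s to app-b, search-1: 89 each.
    app-b: 30+89 = 119 > 60
    search-1: 70+89 = 159 > 100
Round 4 — app-b, search-1 crash.
  app-b sheds 119 req/s: no online neighbours, lost.
  search-1 sheds 159 req/s to queue-2: 159 each.
    queue-2: 124+159 = 283 > 160
Round 5 — queue-2 crashes.
  queue-2 sheds 283 req/s: no online neighbours, lost.
No further crashes.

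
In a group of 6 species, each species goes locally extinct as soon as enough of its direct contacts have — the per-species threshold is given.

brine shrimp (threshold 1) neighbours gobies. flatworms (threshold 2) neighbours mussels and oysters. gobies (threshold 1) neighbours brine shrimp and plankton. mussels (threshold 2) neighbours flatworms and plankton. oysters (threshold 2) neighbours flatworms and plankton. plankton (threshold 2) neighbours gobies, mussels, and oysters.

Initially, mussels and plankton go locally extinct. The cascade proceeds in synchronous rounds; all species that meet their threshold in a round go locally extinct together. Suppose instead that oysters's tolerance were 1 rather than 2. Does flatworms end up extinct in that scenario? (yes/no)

With oysters's tolerance at 1:
Round 1 — mussels, plankton go locally extinct (initial).
Round 2 — checking thresholds:
  flatworms: 1 of 2 neighbours < 2, not yet.
  gobies: 1 of 2 neighbours ≥ 1, goes locally extinct.
  oysters: 1 of 2 neighbours ≥ 1, goes locally extinct.
Round 3 — checking thresholds:
  brine shrimp: 1 of 1 neighbours ≥ 1, goes locally extinct.
  flatworms: 2 of 2 neighbours ≥ 2, goes locally extinct.
Round 4 — no new extinctions; cascade stops.

yes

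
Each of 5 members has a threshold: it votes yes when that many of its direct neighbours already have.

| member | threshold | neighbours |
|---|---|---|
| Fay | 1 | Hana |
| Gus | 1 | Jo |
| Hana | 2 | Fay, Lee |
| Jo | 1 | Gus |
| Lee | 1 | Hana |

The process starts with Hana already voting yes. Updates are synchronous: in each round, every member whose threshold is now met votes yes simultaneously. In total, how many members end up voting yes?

Round 1 — Hana votes yes (initial).
Round 2 — checking thresholds:
  Fay: 1 of 1 neighbours ≥ 1, votes yes.
  Lee: 1 of 1 neighbours ≥ 1, votes yes.
Round 3 — no new yes votes; cascade stops.

3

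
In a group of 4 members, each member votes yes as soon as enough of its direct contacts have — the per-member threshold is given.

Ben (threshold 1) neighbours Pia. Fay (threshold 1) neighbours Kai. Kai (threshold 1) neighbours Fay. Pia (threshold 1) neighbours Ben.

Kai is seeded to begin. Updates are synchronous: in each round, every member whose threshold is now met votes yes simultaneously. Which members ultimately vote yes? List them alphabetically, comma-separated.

Round 1 — Kai votes yes (initial).
Round 2 — checking thresholds:
  Fay: 1 of 1 neighbours ≥ 1, votes yes.
Round 3 — no new yes votes; cascade stops.

Fay, Kai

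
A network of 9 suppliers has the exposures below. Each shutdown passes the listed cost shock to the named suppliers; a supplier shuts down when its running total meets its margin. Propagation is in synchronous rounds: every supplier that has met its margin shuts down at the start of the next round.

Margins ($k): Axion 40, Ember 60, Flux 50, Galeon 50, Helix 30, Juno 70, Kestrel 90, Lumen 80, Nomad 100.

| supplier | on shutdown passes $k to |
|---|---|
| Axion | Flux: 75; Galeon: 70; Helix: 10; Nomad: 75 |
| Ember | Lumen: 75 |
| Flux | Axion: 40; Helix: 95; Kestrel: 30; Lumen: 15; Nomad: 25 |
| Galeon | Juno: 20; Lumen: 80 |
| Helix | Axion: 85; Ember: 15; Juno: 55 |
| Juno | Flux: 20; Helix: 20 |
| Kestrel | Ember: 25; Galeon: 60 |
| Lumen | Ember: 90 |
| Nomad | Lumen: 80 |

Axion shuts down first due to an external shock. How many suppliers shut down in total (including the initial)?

Round 1 — Axion shuts down (initial).
  Flux: +75 → 75 ≥ 50
  Galeon: +70 → 70 ≥ 50
  Helix: +10 → 10 < 30
  Nomad: +75 → 75 < 100
Round 2 — Flux, Galeon shut down.
  Helix: +95 → 105 ≥ 30
  Juno: +20 → 20 < 70
  Kestrel: +30 → 30 < 90
  Lumen: +15+80 → 95 ≥ 80
  Nomad: +25 → 100 ≥ 100
Round 3 — Helix, Lumen, Nomad shut down.
  Ember: +15+90 → 105 ≥ 60
  Juno: +55 → 75 ≥ 70
Round 4 — Ember, Juno shut down.
No further shutdowns.

8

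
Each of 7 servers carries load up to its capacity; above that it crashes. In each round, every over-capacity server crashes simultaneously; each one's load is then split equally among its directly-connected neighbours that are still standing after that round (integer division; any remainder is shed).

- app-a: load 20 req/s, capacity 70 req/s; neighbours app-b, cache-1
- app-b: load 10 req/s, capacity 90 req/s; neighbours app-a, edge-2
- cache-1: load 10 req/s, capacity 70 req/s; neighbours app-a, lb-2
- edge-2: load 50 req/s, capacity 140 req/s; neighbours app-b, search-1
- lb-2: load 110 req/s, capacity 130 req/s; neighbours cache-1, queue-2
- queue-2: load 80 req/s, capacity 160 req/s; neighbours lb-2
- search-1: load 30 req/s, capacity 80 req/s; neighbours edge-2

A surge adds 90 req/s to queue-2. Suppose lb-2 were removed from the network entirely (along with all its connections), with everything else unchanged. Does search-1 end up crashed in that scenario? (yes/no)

no

With lb-2 removed:
Round 1 — queue-2 at 170 > 160. queue-2 crashes.
  queue-2 sheds 170 req/s: no online neighbours, lost.
No further crashes.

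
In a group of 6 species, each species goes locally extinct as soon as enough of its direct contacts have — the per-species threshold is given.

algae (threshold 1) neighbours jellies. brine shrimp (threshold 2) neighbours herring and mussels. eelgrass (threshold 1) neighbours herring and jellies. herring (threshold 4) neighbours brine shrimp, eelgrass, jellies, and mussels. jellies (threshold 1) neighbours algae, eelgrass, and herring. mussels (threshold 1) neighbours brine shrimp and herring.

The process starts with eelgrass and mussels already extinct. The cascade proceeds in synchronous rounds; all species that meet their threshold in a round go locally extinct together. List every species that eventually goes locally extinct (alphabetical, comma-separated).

algae, eelgrass, jellies, mussels

Round 1 — eelgrass, mussels go locally extinct (initial).
Round 2 — checking thresholds:
  brine shrimp: 1 of 2 neighbours < 2, holds.
  herring: 2 of 4 neighbours < 4, holds.
  jellies: 1 of 3 neighbours ≥ 1, goes locally extinct.
Round 3 — checking thresholds:
  algae: 1 of 1 neighbours ≥ 1, goes locally extinct.
  brine shrimp: 1 of 2 neighbours < 2, holds.
  herring: 3 of 4 neighbours < 4, holds.
Round 4 — no new extinctions; cascade stops.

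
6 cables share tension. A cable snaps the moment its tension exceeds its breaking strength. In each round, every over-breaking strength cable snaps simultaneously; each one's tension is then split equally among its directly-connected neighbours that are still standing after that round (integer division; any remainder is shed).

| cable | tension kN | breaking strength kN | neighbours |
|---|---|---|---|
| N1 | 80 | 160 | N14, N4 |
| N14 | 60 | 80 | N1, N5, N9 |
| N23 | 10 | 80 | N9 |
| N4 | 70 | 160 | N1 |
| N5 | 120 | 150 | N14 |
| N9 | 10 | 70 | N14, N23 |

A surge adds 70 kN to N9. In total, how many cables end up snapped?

Round 1 — N9 at 80 > 70. N9 snaps.
  N9 sheds 80 kN to N14, N23: 40 each.
    N14: 60+40 = 100 > 80
    N23: 10+40 = 50 ≤ 80
Round 2 — N14 snaps.
  N14 sheds 100 kN to N1, N5: 50 each.
    N1: 80+50 = 130 ≤ 160
    N5: 120+50 = 170 > 150
Round 3 — N5 snaps.
  N5 sheds 170 kN: no online neighbours, lost.
No further breaks.

3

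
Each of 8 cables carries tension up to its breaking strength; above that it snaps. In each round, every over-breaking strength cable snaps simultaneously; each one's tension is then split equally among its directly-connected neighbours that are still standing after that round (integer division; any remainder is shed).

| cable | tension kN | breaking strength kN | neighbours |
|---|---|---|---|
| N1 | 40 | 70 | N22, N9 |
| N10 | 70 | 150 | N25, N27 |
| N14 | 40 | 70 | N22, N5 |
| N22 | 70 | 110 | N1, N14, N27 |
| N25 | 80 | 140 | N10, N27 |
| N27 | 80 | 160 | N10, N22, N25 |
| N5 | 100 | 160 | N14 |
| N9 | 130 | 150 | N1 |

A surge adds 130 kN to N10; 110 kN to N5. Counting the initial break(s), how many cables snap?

8

Round 1 — N10 at 200 > 150; N5 at 210 > 160. N10, N5 snap.
  N10 sheds 200 kN to N25, N27: 100 each.
    N25: 80+100 = 180 > 140
    N27: 80+100 = 180 > 160
  N5 sheds 210 kN to N14: 210 each.
    N14: 40+210 = 250 > 70
Round 2 — N14, N25, N27 snap.
  N14 sheds 250 kN to N22: 250 each.
    N22: 70+250 = 320 > 110
  N25 sheds 180 kN: no online neighbours, lost.
  N27 sheds 180 kN to N22: 180 each.
    N22: 320+180 = 500 > 110
Round 3 — N22 snaps.
  N22 sheds 500 kN to N1: 500 each.
    N1: 40+500 = 540 > 70
Round 4 — N1 snaps.
  N1 sheds 540 kN to N9: 540 each.
    N9: 130+540 = 670 > 150
Round 5 — N9 snaps.
  N9 sheds 670 kN: no online neighbours, lost.
No further breaks.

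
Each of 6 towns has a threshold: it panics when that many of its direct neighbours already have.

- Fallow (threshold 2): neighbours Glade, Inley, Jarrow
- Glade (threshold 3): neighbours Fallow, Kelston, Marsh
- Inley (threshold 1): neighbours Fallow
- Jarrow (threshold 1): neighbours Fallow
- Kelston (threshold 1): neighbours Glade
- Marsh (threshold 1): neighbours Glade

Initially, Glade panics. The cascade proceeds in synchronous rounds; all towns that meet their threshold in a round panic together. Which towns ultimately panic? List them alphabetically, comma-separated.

Glade, Kelston, Marsh

Round 1 — Glade panics (initial).
Round 2 — checking thresholds:
  Fallow: 1 of 3 neighbours < 2, below threshold.
  Kelston: 1 of 1 neighbours ≥ 1, panics.
  Marsh: 1 of 1 neighbours ≥ 1, panics.
Round 3 — no new panics; cascade stops.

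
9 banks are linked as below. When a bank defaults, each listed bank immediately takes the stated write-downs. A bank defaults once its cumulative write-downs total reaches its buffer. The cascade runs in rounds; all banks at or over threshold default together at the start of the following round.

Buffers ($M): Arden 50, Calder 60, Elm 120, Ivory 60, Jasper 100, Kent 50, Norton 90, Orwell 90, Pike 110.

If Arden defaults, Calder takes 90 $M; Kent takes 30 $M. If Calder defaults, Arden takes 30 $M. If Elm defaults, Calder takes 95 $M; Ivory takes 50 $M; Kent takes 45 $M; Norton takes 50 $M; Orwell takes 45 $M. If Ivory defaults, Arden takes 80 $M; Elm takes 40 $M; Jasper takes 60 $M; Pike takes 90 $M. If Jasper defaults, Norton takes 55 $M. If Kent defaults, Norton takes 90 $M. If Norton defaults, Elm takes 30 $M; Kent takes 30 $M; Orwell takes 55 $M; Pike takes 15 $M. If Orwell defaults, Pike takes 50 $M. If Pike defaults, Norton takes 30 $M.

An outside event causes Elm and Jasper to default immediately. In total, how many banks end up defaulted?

Round 1 — Elm, Jasper default (initial).
  Calder: +95 → 95 ≥ 60
  Ivory: +50 → 50 < 60
  Kent: +45 → 45 < 50
  Norton: +50+55 → 105 ≥ 90
  Orwell: +45 → 45 < 90
Round 2 — Calder, Norton default.
  Arden: +30 → 30 < 50
  Kent: +30 → 75 ≥ 50
  Orwell: +55 → 100 ≥ 90
  Pike: +15 → 15 < 110
Round 3 — Kent, Orwell default.
  Pike: +50 → 65 < 110
No further defaults.

6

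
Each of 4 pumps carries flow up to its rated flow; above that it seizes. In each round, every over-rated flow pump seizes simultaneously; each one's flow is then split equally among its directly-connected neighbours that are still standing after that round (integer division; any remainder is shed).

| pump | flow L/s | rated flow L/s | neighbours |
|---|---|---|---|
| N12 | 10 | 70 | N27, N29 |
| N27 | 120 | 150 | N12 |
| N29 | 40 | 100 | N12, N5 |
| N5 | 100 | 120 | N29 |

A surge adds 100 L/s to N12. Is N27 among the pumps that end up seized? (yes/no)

Round 1 — N12 at 110 > 70. N12 seizes.
  N12 sheds 110 L/s to N27, N29: 55 each.
    N27: 120+55 = 175 > 150
    N29: 40+55 = 95 ≤ 100
Round 2 — N27 seizes.
  N27 sheds 175 L/s: no online neighbours, lost.
No further seizures.

yes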